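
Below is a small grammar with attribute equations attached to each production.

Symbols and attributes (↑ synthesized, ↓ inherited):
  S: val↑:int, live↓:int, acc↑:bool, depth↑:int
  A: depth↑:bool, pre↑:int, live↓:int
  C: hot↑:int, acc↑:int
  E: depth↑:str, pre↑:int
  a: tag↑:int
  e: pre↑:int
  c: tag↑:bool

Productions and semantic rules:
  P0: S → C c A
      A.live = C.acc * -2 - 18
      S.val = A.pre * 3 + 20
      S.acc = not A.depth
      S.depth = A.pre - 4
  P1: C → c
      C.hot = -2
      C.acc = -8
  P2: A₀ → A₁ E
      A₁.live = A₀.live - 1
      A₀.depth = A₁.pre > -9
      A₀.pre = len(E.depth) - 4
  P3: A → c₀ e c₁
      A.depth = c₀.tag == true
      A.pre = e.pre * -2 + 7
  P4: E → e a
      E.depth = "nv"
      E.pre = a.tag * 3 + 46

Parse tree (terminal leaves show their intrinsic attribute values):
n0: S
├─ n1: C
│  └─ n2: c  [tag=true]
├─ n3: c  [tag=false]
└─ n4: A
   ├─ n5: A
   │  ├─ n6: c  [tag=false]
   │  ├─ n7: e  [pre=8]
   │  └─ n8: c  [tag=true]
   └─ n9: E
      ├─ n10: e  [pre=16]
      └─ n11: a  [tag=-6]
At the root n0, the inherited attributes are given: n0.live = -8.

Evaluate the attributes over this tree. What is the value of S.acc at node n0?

1. n0.live = -8  [given at root]
2. n2.tag = true  [terminal]
3. n1.hot = -2  [-2]
4. n1.acc = -8  [-8]
5. n3.tag = false  [terminal]
6. n4.live = -2  [C.acc * -2 - 18]
7. n5.live = -3  [A₀.live - 1]
8. n6.tag = false  [terminal]
9. n7.pre = 8  [terminal]
10. n8.tag = true  [terminal]
11. n5.depth = false  [c₀.tag == true]
12. n5.pre = -9  [e.pre * -2 + 7]
13. n10.pre = 16  [terminal]
14. n11.tag = -6  [terminal]
15. n9.depth = "nv"  ["nv"]
16. n9.pre = 28  [a.tag * 3 + 46]
17. n4.depth = false  [A₁.pre > -9]
18. n4.pre = -2  [len(E.depth) - 4]
19. n0.val = 14  [A.pre * 3 + 20]
20. n0.acc = true  [not A.depth]
21. n0.depth = -6  [A.pre - 4]

true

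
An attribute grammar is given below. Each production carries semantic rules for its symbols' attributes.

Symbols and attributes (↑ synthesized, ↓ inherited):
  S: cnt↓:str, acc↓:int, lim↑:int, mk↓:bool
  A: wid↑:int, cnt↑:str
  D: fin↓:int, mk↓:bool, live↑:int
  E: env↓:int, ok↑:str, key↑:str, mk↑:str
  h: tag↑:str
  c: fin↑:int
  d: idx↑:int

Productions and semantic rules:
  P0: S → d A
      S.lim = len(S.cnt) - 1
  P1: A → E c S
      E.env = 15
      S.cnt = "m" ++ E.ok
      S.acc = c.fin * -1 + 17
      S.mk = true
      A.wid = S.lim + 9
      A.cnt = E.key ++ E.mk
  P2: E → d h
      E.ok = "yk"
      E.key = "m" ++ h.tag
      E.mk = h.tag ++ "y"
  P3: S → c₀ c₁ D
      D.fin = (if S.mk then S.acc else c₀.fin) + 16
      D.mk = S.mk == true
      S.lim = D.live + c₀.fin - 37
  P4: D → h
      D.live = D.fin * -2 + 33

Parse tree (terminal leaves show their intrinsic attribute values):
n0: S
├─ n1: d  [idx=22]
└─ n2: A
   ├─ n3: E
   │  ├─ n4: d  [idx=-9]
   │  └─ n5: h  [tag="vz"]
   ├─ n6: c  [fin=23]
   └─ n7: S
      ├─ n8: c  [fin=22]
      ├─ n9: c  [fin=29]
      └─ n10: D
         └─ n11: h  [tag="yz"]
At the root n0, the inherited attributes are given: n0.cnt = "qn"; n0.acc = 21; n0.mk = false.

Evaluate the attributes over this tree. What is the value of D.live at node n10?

13

1. n0.cnt = "qn"  [given at root]
2. n0.acc = 21  [given at root]
3. n0.mk = false  [given at root]
4. n1.idx = 22  [terminal]
5. n3.env = 15  [15]
6. n4.idx = -9  [terminal]
7. n5.tag = "vz"  [terminal]
8. n3.ok = "yk"  ["yk"]
9. n3.key = "mvz"  ["m" ++ h.tag]
10. n3.mk = "vzy"  [h.tag ++ "y"]
11. n6.fin = 23  [terminal]
12. n7.cnt = "myk"  ["m" ++ E.ok]
13. n7.acc = -6  [c.fin * -1 + 17]
14. n7.mk = true  [true]
15. n8.fin = 22  [terminal]
16. n9.fin = 29  [terminal]
17. n10.fin = 10  [(if S.mk then S.acc else c₀.fin) + 16]
18. n10.mk = true  [S.mk == true]
19. n11.tag = "yz"  [terminal]
20. n10.live = 13  [D.fin * -2 + 33]
21. n7.lim = -2  [D.live + c₀.fin - 37]
22. n2.wid = 7  [S.lim + 9]
23. n2.cnt = "mvzvzy"  [E.key ++ E.mk]
24. n0.lim = 1  [len(S.cnt) - 1]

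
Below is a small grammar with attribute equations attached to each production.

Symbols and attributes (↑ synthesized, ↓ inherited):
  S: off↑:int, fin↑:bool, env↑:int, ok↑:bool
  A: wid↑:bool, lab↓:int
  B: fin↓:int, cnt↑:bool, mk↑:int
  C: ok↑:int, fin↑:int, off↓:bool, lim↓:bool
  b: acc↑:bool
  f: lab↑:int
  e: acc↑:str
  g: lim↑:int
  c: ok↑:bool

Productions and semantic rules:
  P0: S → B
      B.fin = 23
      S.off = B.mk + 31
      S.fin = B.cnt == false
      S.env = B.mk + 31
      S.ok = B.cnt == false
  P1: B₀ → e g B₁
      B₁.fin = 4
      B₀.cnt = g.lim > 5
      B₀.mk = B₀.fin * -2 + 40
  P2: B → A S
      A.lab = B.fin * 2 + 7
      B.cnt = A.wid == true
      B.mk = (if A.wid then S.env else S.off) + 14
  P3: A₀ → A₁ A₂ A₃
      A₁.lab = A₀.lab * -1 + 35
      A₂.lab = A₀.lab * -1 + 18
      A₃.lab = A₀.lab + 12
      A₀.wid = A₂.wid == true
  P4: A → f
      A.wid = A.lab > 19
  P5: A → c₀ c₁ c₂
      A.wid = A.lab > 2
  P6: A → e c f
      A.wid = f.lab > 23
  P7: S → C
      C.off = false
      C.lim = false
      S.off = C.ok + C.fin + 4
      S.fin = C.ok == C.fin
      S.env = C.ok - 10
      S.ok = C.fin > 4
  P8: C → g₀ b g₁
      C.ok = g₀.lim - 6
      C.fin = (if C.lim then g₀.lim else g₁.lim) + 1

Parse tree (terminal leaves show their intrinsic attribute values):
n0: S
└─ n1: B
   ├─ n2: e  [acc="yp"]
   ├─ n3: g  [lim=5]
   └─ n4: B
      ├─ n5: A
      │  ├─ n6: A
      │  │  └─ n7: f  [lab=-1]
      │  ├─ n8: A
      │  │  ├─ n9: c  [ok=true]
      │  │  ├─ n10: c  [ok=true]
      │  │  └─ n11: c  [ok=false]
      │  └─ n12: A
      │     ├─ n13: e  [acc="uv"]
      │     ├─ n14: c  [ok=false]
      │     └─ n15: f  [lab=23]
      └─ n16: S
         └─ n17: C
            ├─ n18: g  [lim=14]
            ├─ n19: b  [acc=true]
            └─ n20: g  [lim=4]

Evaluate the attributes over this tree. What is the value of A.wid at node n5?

true

1. n1.fin = 23  [23]
2. n2.acc = "yp"  [terminal]
3. n3.lim = 5  [terminal]
4. n4.fin = 4  [4]
5. n5.lab = 15  [B.fin * 2 + 7]
6. n6.lab = 20  [A₀.lab * -1 + 35]
7. n7.lab = -1  [terminal]
8. n6.wid = true  [A.lab > 19]
9. n8.lab = 3  [A₀.lab * -1 + 18]
10. n9.ok = true  [terminal]
11. n10.ok = true  [terminal]
12. n11.ok = false  [terminal]
13. n8.wid = true  [A.lab > 2]
14. n12.lab = 27  [A₀.lab + 12]
15. n13.acc = "uv"  [terminal]
16. n14.ok = false  [terminal]
17. n15.lab = 23  [terminal]
18. n12.wid = false  [f.lab > 23]
19. n5.wid = true  [A₂.wid == true]
20. n17.off = false  [false]
21. n17.lim = false  [false]
22. n18.lim = 14  [terminal]
23. n19.acc = true  [terminal]
24. n20.lim = 4  [terminal]
25. n17.ok = 8  [g₀.lim - 6]
26. n17.fin = 5  [(if C.lim then g₀.lim else g₁.lim) + 1]
27. n16.off = 17  [C.ok + C.fin + 4]
28. n16.fin = false  [C.ok == C.fin]
29. n16.env = -2  [C.ok - 10]
30. n16.ok = true  [C.fin > 4]
31. n4.cnt = true  [A.wid == true]
32. n4.mk = 12  [(if A.wid then S.env else S.off) + 14]
33. n1.cnt = false  [g.lim > 5]
34. n1.mk = -6  [B₀.fin * -2 + 40]
35. n0.off = 25  [B.mk + 31]
36. n0.fin = true  [B.cnt == false]
37. n0.env = 25  [B.mk + 31]
38. n0.ok = true  [B.cnt == false]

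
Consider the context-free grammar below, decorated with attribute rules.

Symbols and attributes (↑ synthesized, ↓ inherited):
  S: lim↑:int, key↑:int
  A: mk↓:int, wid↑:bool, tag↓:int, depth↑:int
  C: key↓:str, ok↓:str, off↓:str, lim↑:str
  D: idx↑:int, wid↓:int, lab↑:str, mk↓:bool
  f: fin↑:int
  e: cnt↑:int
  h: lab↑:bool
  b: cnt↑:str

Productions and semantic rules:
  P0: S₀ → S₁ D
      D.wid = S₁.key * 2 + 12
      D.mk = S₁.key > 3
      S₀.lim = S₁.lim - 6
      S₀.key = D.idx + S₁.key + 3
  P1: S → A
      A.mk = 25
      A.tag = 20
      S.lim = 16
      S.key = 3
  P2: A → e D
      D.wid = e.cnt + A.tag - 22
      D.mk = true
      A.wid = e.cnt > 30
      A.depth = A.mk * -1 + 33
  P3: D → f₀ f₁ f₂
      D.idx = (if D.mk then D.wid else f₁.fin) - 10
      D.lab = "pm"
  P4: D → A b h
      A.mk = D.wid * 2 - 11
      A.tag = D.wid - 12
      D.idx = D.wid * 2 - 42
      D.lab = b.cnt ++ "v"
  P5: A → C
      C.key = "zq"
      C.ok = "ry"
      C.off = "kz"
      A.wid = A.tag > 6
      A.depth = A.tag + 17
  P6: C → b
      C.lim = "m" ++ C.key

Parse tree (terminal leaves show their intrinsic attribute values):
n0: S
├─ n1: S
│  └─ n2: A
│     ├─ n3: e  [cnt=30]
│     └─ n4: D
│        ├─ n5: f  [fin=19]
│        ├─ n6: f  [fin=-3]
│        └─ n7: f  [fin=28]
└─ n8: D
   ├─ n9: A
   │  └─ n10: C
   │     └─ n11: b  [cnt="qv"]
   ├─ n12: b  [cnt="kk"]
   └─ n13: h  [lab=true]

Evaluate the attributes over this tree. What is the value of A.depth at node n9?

1. n2.mk = 25  [25]
2. n2.tag = 20  [20]
3. n3.cnt = 30  [terminal]
4. n4.wid = 28  [e.cnt + A.tag - 22]
5. n4.mk = true  [true]
6. n5.fin = 19  [terminal]
7. n6.fin = -3  [terminal]
8. n7.fin = 28  [terminal]
9. n4.idx = 18  [(if D.mk then D.wid else f₁.fin) - 10]
10. n4.lab = "pm"  ["pm"]
11. n2.wid = false  [e.cnt > 30]
12. n2.depth = 8  [A.mk * -1 + 33]
13. n1.lim = 16  [16]
14. n1.key = 3  [3]
15. n8.wid = 18  [S₁.key * 2 + 12]
16. n8.mk = false  [S₁.key > 3]
17. n9.mk = 25  [D.wid * 2 - 11]
18. n9.tag = 6  [D.wid - 12]
19. n10.key = "zq"  ["zq"]
20. n10.ok = "ry"  ["ry"]
21. n10.off = "kz"  ["kz"]
22. n11.cnt = "qv"  [terminal]
23. n10.lim = "mzq"  ["m" ++ C.key]
24. n9.wid = false  [A.tag > 6]
25. n9.depth = 23  [A.tag + 17]
26. n12.cnt = "kk"  [terminal]
27. n13.lab = true  [terminal]
28. n8.idx = -6  [D.wid * 2 - 42]
29. n8.lab = "kkv"  [b.cnt ++ "v"]
30. n0.lim = 10  [S₁.lim - 6]
31. n0.key = 0  [D.idx + S₁.key + 3]

23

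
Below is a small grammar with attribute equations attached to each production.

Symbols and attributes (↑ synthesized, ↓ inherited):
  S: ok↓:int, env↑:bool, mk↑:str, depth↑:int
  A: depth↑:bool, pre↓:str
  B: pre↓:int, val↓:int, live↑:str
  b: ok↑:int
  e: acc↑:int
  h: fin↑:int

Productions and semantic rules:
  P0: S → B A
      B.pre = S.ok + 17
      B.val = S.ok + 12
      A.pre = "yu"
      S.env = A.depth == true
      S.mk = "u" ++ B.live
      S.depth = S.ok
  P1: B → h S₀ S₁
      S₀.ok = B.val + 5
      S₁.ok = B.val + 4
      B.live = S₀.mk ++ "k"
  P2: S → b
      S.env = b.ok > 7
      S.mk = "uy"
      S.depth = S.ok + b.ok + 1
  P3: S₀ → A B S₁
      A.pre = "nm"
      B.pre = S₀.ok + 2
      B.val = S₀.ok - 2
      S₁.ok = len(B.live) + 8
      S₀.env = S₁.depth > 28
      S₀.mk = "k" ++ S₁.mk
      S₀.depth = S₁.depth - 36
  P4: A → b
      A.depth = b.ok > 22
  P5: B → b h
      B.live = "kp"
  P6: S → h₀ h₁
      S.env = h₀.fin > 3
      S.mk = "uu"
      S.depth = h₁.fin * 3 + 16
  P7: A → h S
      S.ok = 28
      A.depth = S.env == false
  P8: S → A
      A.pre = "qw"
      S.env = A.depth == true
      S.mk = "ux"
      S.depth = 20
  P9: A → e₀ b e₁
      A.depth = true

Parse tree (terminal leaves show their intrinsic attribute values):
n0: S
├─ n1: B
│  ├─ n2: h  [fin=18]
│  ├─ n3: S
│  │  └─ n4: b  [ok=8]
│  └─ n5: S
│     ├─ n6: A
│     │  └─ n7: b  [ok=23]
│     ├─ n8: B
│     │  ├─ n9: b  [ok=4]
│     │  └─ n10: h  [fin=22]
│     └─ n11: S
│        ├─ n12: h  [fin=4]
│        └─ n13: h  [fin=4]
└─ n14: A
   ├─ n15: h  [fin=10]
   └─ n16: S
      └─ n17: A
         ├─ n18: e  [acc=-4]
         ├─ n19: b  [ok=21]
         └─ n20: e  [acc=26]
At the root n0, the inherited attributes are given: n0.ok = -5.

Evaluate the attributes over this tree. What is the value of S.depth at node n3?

1. n0.ok = -5  [given at root]
2. n1.pre = 12  [S.ok + 17]
3. n1.val = 7  [S.ok + 12]
4. n2.fin = 18  [terminal]
5. n3.ok = 12  [B.val + 5]
6. n4.ok = 8  [terminal]
7. n3.env = true  [b.ok > 7]
8. n3.mk = "uy"  ["uy"]
9. n3.depth = 21  [S.ok + b.ok + 1]
10. n5.ok = 11  [B.val + 4]
11. n6.pre = "nm"  ["nm"]
12. n7.ok = 23  [terminal]
13. n6.depth = true  [b.ok > 22]
14. n8.pre = 13  [S₀.ok + 2]
15. n8.val = 9  [S₀.ok - 2]
16. n9.ok = 4  [terminal]
17. n10.fin = 22  [terminal]
18. n8.live = "kp"  ["kp"]
19. n11.ok = 10  [len(B.live) + 8]
20. n12.fin = 4  [terminal]
21. n13.fin = 4  [terminal]
22. n11.env = true  [h₀.fin > 3]
23. n11.mk = "uu"  ["uu"]
24. n11.depth = 28  [h₁.fin * 3 + 16]
25. n5.env = false  [S₁.depth > 28]
26. n5.mk = "kuu"  ["k" ++ S₁.mk]
27. n5.depth = -8  [S₁.depth - 36]
28. n1.live = "uyk"  [S₀.mk ++ "k"]
29. n14.pre = "yu"  ["yu"]
30. n15.fin = 10  [terminal]
31. n16.ok = 28  [28]
32. n17.pre = "qw"  ["qw"]
33. n18.acc = -4  [terminal]
34. n19.ok = 21  [terminal]
35. n20.acc = 26  [terminal]
36. n17.depth = true  [true]
37. n16.env = true  [A.depth == true]
38. n16.mk = "ux"  ["ux"]
39. n16.depth = 20  [20]
40. n14.depth = false  [S.env == false]
41. n0.env = false  [A.depth == true]
42. n0.mk = "uuyk"  ["u" ++ B.live]
43. n0.depth = -5  [S.ok]

21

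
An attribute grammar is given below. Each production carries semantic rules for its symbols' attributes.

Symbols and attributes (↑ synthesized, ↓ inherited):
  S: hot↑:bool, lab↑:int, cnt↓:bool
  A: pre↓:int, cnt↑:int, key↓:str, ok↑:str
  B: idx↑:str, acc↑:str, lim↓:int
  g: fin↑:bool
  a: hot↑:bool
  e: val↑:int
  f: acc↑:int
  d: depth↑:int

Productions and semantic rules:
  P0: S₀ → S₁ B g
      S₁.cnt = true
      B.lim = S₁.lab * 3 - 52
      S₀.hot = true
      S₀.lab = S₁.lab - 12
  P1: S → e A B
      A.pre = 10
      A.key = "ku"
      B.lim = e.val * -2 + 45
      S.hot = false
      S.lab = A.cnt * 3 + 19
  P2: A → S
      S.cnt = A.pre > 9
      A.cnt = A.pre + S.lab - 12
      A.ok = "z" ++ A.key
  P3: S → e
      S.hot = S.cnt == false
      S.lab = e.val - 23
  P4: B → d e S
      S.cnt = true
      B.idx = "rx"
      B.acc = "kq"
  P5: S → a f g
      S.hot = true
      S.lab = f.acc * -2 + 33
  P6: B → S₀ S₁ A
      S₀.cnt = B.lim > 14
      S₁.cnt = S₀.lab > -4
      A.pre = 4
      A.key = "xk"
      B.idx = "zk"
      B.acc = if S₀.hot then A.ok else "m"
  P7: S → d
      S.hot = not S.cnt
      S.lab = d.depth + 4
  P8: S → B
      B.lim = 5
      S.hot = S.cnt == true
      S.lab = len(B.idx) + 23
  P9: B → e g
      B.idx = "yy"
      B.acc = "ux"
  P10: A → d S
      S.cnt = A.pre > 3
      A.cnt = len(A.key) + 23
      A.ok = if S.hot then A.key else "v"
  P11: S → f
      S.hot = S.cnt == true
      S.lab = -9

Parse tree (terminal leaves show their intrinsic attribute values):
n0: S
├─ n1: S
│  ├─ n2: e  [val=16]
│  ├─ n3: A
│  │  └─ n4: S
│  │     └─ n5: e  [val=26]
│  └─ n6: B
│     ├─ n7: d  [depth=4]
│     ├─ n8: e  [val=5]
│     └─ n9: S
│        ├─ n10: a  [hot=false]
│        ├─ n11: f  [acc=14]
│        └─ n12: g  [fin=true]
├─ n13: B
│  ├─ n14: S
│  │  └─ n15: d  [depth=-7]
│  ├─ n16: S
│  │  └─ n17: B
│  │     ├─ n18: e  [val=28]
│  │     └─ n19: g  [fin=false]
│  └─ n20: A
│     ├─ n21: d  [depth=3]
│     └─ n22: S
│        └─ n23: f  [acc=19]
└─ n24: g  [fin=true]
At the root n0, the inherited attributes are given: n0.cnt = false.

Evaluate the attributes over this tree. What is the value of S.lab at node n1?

1. n0.cnt = false  [given at root]
2. n1.cnt = true  [true]
3. n2.val = 16  [terminal]
4. n3.pre = 10  [10]
5. n3.key = "ku"  ["ku"]
6. n4.cnt = true  [A.pre > 9]
7. n5.val = 26  [terminal]
8. n4.hot = false  [S.cnt == false]
9. n4.lab = 3  [e.val - 23]
10. n3.cnt = 1  [A.pre + S.lab - 12]
11. n3.ok = "zku"  ["z" ++ A.key]
12. n6.lim = 13  [e.val * -2 + 45]
13. n7.depth = 4  [terminal]
14. n8.val = 5  [terminal]
15. n9.cnt = true  [true]
16. n10.hot = false  [terminal]
17. n11.acc = 14  [terminal]
18. n12.fin = true  [terminal]
19. n9.hot = true  [true]
20. n9.lab = 5  [f.acc * -2 + 33]
21. n6.idx = "rx"  ["rx"]
22. n6.acc = "kq"  ["kq"]
23. n1.hot = false  [false]
24. n1.lab = 22  [A.cnt * 3 + 19]
25. n13.lim = 14  [S₁.lab * 3 - 52]
26. n14.cnt = false  [B.lim > 14]
27. n15.depth = -7  [terminal]
28. n14.hot = true  [not S.cnt]
29. n14.lab = -3  [d.depth + 4]
30. n16.cnt = true  [S₀.lab > -4]
31. n17.lim = 5  [5]
32. n18.val = 28  [terminal]
33. n19.fin = false  [terminal]
34. n17.idx = "yy"  ["yy"]
35. n17.acc = "ux"  ["ux"]
36. n16.hot = true  [S.cnt == true]
37. n16.lab = 25  [len(B.idx) + 23]
38. n20.pre = 4  [4]
39. n20.key = "xk"  ["xk"]
40. n21.depth = 3  [terminal]
41. n22.cnt = true  [A.pre > 3]
42. n23.acc = 19  [terminal]
43. n22.hot = true  [S.cnt == true]
44. n22.lab = -9  [-9]
45. n20.cnt = 25  [len(A.key) + 23]
46. n20.ok = "xk"  [if S.hot then A.key else "v"]
47. n13.idx = "zk"  ["zk"]
48. n13.acc = "xk"  [if S₀.hot then A.ok else "m"]
49. n24.fin = true  [terminal]
50. n0.hot = true  [true]
51. n0.lab = 10  [S₁.lab - 12]

22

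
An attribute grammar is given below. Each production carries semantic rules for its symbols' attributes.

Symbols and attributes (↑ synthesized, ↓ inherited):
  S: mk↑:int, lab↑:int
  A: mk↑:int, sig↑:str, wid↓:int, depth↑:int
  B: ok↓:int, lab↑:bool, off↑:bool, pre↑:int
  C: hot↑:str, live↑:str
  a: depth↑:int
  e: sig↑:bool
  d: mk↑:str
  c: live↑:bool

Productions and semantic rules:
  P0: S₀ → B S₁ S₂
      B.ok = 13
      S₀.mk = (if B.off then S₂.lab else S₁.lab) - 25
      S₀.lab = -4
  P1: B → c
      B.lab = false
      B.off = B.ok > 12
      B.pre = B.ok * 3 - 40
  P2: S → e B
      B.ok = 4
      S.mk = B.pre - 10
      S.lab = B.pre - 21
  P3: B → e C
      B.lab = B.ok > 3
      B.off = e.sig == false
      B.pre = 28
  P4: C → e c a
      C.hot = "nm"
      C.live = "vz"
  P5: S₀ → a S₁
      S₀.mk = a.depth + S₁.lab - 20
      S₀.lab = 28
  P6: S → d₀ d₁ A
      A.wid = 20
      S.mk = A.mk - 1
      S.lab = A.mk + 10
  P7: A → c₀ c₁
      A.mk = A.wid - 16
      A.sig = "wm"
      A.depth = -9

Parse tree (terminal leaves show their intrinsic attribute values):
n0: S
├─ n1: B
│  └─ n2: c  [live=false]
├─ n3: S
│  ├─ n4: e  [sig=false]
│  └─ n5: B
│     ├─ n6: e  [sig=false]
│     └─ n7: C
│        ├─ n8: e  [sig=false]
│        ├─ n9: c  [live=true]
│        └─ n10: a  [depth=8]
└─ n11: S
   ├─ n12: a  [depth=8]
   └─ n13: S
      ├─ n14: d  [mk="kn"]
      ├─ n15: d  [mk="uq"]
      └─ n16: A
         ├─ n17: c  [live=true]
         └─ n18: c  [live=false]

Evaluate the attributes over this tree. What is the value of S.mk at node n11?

2

1. n1.ok = 13  [13]
2. n2.live = false  [terminal]
3. n1.lab = false  [false]
4. n1.off = true  [B.ok > 12]
5. n1.pre = -1  [B.ok * 3 - 40]
6. n4.sig = false  [terminal]
7. n5.ok = 4  [4]
8. n6.sig = false  [terminal]
9. n8.sig = false  [terminal]
10. n9.live = true  [terminal]
11. n10.depth = 8  [terminal]
12. n7.hot = "nm"  ["nm"]
13. n7.live = "vz"  ["vz"]
14. n5.lab = true  [B.ok > 3]
15. n5.off = true  [e.sig == false]
16. n5.pre = 28  [28]
17. n3.mk = 18  [B.pre - 10]
18. n3.lab = 7  [B.pre - 21]
19. n12.depth = 8  [terminal]
20. n14.mk = "kn"  [terminal]
21. n15.mk = "uq"  [terminal]
22. n16.wid = 20  [20]
23. n17.live = true  [terminal]
24. n18.live = false  [terminal]
25. n16.mk = 4  [A.wid - 16]
26. n16.sig = "wm"  ["wm"]
27. n16.depth = -9  [-9]
28. n13.mk = 3  [A.mk - 1]
29. n13.lab = 14  [A.mk + 10]
30. n11.mk = 2  [a.depth + S₁.lab - 20]
31. n11.lab = 28  [28]
32. n0.mk = 3  [(if B.off then S₂.lab else S₁.lab) - 25]
33. n0.lab = -4  [-4]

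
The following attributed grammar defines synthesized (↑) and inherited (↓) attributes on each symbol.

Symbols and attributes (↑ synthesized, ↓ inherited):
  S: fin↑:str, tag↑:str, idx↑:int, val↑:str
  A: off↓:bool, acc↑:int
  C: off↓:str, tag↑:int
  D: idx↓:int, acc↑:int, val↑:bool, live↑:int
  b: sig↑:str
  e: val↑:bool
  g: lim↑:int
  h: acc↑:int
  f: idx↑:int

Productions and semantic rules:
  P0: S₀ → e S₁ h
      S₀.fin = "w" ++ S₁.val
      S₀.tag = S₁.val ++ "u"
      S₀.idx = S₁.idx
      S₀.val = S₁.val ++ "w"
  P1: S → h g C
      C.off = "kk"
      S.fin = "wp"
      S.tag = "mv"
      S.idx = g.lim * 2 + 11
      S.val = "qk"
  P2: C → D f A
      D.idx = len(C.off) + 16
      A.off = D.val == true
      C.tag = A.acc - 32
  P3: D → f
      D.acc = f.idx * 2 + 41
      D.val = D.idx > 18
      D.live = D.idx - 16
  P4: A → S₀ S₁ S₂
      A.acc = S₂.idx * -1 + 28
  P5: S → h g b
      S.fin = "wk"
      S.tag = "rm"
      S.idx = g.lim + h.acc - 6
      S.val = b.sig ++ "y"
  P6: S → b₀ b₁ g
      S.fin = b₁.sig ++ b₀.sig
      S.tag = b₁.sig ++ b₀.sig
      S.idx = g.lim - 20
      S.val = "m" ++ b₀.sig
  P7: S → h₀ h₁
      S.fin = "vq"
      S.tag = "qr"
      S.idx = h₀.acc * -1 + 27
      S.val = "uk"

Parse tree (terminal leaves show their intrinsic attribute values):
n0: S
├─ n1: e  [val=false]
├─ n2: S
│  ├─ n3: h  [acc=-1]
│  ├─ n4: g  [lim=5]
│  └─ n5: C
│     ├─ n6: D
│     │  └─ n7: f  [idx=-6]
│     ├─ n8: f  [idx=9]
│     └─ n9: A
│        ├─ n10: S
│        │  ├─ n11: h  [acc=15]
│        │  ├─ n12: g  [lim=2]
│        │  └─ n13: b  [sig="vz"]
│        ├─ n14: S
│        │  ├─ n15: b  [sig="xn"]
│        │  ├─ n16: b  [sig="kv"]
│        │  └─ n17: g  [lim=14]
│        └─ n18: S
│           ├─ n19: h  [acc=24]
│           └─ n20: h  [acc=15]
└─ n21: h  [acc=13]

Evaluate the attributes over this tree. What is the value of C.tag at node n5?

-7

1. n1.val = false  [terminal]
2. n3.acc = -1  [terminal]
3. n4.lim = 5  [terminal]
4. n5.off = "kk"  ["kk"]
5. n6.idx = 18  [len(C.off) + 16]
6. n7.idx = -6  [terminal]
7. n6.acc = 29  [f.idx * 2 + 41]
8. n6.val = false  [D.idx > 18]
9. n6.live = 2  [D.idx - 16]
10. n8.idx = 9  [terminal]
11. n9.off = false  [D.val == true]
12. n11.acc = 15  [terminal]
13. n12.lim = 2  [terminal]
14. n13.sig = "vz"  [terminal]
15. n10.fin = "wk"  ["wk"]
16. n10.tag = "rm"  ["rm"]
17. n10.idx = 11  [g.lim + h.acc - 6]
18. n10.val = "vzy"  [b.sig ++ "y"]
19. n15.sig = "xn"  [terminal]
20. n16.sig = "kv"  [terminal]
21. n17.lim = 14  [terminal]
22. n14.fin = "kvxn"  [b₁.sig ++ b₀.sig]
23. n14.tag = "kvxn"  [b₁.sig ++ b₀.sig]
24. n14.idx = -6  [g.lim - 20]
25. n14.val = "mxn"  ["m" ++ b₀.sig]
26. n19.acc = 24  [terminal]
27. n20.acc = 15  [terminal]
28. n18.fin = "vq"  ["vq"]
29. n18.tag = "qr"  ["qr"]
30. n18.idx = 3  [h₀.acc * -1 + 27]
31. n18.val = "uk"  ["uk"]
32. n9.acc = 25  [S₂.idx * -1 + 28]
33. n5.tag = -7  [A.acc - 32]
34. n2.fin = "wp"  ["wp"]
35. n2.tag = "mv"  ["mv"]
36. n2.idx = 21  [g.lim * 2 + 11]
37. n2.val = "qk"  ["qk"]
38. n21.acc = 13  [terminal]
39. n0.fin = "wqk"  ["w" ++ S₁.val]
40. n0.tag = "qku"  [S₁.val ++ "u"]
41. n0.idx = 21  [S₁.idx]
42. n0.val = "qkw"  [S₁.val ++ "w"]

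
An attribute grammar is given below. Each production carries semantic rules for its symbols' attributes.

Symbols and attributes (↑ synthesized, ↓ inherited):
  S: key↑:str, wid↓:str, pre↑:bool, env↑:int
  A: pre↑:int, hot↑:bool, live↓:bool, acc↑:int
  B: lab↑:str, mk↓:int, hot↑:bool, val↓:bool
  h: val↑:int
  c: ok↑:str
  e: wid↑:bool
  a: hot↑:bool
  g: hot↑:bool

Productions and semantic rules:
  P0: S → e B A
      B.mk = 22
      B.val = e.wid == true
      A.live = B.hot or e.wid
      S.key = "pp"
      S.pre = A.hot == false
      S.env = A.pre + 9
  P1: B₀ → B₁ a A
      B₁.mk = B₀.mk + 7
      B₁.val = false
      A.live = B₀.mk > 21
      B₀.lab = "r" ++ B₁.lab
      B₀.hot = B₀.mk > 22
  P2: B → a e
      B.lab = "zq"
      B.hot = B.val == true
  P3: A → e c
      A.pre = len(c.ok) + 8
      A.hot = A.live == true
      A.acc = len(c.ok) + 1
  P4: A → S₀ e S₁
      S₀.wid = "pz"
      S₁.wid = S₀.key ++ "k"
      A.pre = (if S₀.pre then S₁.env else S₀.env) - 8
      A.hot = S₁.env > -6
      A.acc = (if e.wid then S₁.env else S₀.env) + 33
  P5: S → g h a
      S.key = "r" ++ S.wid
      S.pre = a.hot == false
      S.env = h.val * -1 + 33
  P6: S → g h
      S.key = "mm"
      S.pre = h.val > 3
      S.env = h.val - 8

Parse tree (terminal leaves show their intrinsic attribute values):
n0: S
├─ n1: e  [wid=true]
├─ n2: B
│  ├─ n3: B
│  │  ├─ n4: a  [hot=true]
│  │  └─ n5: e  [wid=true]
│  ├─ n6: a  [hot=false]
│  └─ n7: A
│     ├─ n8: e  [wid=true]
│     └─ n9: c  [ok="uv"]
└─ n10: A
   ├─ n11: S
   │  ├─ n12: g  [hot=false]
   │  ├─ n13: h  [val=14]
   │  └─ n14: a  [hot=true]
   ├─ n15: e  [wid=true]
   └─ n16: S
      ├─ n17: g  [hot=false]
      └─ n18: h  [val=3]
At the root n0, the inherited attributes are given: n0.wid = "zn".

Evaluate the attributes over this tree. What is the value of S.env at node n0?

1. n0.wid = "zn"  [given at root]
2. n1.wid = true  [terminal]
3. n2.mk = 22  [22]
4. n2.val = true  [e.wid == true]
5. n3.mk = 29  [B₀.mk + 7]
6. n3.val = false  [false]
7. n4.hot = true  [terminal]
8. n5.wid = true  [terminal]
9. n3.lab = "zq"  ["zq"]
10. n3.hot = false  [B.val == true]
11. n6.hot = false  [terminal]
12. n7.live = true  [B₀.mk > 21]
13. n8.wid = true  [terminal]
14. n9.ok = "uv"  [terminal]
15. n7.pre = 10  [len(c.ok) + 8]
16. n7.hot = true  [A.live == true]
17. n7.acc = 3  [len(c.ok) + 1]
18. n2.lab = "rzq"  ["r" ++ B₁.lab]
19. n2.hot = false  [B₀.mk > 22]
20. n10.live = true  [B.hot or e.wid]
21. n11.wid = "pz"  ["pz"]
22. n12.hot = false  [terminal]
23. n13.val = 14  [terminal]
24. n14.hot = true  [terminal]
25. n11.key = "rpz"  ["r" ++ S.wid]
26. n11.pre = false  [a.hot == false]
27. n11.env = 19  [h.val * -1 + 33]
28. n15.wid = true  [terminal]
29. n16.wid = "rpzk"  [S₀.key ++ "k"]
30. n17.hot = false  [terminal]
31. n18.val = 3  [terminal]
32. n16.key = "mm"  ["mm"]
33. n16.pre = false  [h.val > 3]
34. n16.env = -5  [h.val - 8]
35. n10.pre = 11  [(if S₀.pre then S₁.env else S₀.env) - 8]
36. n10.hot = true  [S₁.env > -6]
37. n10.acc = 28  [(if e.wid then S₁.env else S₀.env) + 33]
38. n0.key = "pp"  ["pp"]
39. n0.pre = false  [A.hot == false]
40. n0.env = 20  [A.pre + 9]

20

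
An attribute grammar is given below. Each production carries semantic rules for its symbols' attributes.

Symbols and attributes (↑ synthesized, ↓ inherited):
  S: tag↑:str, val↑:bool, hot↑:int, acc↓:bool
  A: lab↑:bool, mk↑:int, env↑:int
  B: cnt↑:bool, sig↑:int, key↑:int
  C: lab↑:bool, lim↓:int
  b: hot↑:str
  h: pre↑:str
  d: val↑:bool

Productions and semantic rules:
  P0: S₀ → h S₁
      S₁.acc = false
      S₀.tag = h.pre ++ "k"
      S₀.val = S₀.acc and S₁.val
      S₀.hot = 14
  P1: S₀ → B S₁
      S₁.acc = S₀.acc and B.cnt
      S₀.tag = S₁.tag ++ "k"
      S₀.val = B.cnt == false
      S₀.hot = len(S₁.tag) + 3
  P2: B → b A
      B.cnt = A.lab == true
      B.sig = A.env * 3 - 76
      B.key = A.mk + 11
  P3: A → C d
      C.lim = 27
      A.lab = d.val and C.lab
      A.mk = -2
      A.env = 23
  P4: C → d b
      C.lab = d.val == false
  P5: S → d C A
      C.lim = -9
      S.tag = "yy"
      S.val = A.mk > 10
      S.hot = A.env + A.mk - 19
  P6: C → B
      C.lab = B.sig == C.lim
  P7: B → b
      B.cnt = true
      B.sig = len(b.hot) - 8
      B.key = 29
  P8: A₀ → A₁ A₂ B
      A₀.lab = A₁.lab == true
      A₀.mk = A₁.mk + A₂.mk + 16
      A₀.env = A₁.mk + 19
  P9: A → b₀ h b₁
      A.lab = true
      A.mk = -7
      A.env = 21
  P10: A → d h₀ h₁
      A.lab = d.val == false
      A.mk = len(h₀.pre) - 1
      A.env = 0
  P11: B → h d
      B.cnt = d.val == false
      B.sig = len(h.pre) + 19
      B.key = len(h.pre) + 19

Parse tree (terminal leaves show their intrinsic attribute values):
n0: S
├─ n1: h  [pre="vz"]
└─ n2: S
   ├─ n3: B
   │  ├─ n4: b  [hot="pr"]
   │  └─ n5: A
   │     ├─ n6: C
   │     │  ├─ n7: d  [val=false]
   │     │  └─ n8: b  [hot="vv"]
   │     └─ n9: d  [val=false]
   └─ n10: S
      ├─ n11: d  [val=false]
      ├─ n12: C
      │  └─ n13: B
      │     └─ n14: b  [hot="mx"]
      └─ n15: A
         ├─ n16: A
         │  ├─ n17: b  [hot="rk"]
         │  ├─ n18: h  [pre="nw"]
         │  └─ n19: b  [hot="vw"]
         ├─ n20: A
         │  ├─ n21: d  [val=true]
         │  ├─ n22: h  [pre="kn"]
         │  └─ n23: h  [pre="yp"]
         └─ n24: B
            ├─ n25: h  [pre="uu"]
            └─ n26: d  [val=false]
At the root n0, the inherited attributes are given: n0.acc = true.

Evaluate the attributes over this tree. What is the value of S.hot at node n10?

3

1. n0.acc = true  [given at root]
2. n1.pre = "vz"  [terminal]
3. n2.acc = false  [false]
4. n4.hot = "pr"  [terminal]
5. n6.lim = 27  [27]
6. n7.val = false  [terminal]
7. n8.hot = "vv"  [terminal]
8. n6.lab = true  [d.val == false]
9. n9.val = false  [terminal]
10. n5.lab = false  [d.val and C.lab]
11. n5.mk = -2  [-2]
12. n5.env = 23  [23]
13. n3.cnt = false  [A.lab == true]
14. n3.sig = -7  [A.env * 3 - 76]
15. n3.key = 9  [A.mk + 11]
16. n10.acc = false  [S₀.acc and B.cnt]
17. n11.val = false  [terminal]
18. n12.lim = -9  [-9]
19. n14.hot = "mx"  [terminal]
20. n13.cnt = true  [true]
21. n13.sig = -6  [len(b.hot) - 8]
22. n13.key = 29  [29]
23. n12.lab = false  [B.sig == C.lim]
24. n17.hot = "rk"  [terminal]
25. n18.pre = "nw"  [terminal]
26. n19.hot = "vw"  [terminal]
27. n16.lab = true  [true]
28. n16.mk = -7  [-7]
29. n16.env = 21  [21]
30. n21.val = true  [terminal]
31. n22.pre = "kn"  [terminal]
32. n23.pre = "yp"  [terminal]
33. n20.lab = false  [d.val == false]
34. n20.mk = 1  [len(h₀.pre) - 1]
35. n20.env = 0  [0]
36. n25.pre = "uu"  [terminal]
37. n26.val = false  [terminal]
38. n24.cnt = true  [d.val == false]
39. n24.sig = 21  [len(h.pre) + 19]
40. n24.key = 21  [len(h.pre) + 19]
41. n15.lab = true  [A₁.lab == true]
42. n15.mk = 10  [A₁.mk + A₂.mk + 16]
43. n15.env = 12  [A₁.mk + 19]
44. n10.tag = "yy"  ["yy"]
45. n10.val = false  [A.mk > 10]
46. n10.hot = 3  [A.env + A.mk - 19]
47. n2.tag = "yyk"  [S₁.tag ++ "k"]
48. n2.val = true  [B.cnt == false]
49. n2.hot = 5  [len(S₁.tag) + 3]
50. n0.tag = "vzk"  [h.pre ++ "k"]
51. n0.val = true  [S₀.acc and S₁.val]
52. n0.hot = 14  [14]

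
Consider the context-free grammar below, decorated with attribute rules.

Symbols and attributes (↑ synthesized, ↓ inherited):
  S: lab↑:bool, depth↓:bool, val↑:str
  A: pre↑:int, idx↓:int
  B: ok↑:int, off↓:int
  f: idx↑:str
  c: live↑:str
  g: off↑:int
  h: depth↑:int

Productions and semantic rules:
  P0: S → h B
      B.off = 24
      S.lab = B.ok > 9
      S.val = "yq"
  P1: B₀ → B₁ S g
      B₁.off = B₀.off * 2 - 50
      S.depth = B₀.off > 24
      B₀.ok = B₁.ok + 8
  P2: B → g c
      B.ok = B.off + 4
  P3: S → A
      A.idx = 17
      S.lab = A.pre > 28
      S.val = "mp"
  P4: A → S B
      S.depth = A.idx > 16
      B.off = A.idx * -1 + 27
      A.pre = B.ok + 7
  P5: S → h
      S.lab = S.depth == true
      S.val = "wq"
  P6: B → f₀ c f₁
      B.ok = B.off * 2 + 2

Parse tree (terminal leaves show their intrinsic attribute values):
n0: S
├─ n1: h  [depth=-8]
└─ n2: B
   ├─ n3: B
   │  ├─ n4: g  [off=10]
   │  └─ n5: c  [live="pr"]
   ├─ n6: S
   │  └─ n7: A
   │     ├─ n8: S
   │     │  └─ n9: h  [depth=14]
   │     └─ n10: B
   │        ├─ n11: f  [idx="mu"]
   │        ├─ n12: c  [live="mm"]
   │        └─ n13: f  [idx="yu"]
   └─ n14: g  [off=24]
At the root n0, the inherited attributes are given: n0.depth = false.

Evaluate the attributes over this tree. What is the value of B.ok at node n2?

10

1. n0.depth = false  [given at root]
2. n1.depth = -8  [terminal]
3. n2.off = 24  [24]
4. n3.off = -2  [B₀.off * 2 - 50]
5. n4.off = 10  [terminal]
6. n5.live = "pr"  [terminal]
7. n3.ok = 2  [B.off + 4]
8. n6.depth = false  [B₀.off > 24]
9. n7.idx = 17  [17]
10. n8.depth = true  [A.idx > 16]
11. n9.depth = 14  [terminal]
12. n8.lab = true  [S.depth == true]
13. n8.val = "wq"  ["wq"]
14. n10.off = 10  [A.idx * -1 + 27]
15. n11.idx = "mu"  [terminal]
16. n12.live = "mm"  [terminal]
17. n13.idx = "yu"  [terminal]
18. n10.ok = 22  [B.off * 2 + 2]
19. n7.pre = 29  [B.ok + 7]
20. n6.lab = true  [A.pre > 28]
21. n6.val = "mp"  ["mp"]
22. n14.off = 24  [terminal]
23. n2.ok = 10  [B₁.ok + 8]
24. n0.lab = true  [B.ok > 9]
25. n0.val = "yq"  ["yq"]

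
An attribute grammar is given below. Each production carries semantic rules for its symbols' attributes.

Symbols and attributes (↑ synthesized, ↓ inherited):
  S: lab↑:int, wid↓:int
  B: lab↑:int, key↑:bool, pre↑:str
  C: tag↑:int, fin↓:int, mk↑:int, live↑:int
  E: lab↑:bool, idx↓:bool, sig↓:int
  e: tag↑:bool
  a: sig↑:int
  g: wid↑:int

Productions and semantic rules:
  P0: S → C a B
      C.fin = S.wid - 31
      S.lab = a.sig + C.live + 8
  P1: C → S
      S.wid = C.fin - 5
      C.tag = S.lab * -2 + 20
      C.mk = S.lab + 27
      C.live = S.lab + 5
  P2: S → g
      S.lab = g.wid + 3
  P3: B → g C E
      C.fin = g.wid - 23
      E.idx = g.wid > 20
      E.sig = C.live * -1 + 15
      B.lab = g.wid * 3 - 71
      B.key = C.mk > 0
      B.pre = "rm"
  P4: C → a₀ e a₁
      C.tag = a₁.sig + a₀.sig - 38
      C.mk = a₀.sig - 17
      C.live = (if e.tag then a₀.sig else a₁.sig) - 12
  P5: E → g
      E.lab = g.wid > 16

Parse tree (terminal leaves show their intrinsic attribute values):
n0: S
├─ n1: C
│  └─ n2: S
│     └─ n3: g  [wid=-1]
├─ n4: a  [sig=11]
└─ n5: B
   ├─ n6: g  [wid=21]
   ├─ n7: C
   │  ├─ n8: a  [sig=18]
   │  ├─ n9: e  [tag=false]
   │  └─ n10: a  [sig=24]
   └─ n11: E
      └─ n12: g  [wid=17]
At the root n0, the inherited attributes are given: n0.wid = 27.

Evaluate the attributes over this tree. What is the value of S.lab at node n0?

26

1. n0.wid = 27  [given at root]
2. n1.fin = -4  [S.wid - 31]
3. n2.wid = -9  [C.fin - 5]
4. n3.wid = -1  [terminal]
5. n2.lab = 2  [g.wid + 3]
6. n1.tag = 16  [S.lab * -2 + 20]
7. n1.mk = 29  [S.lab + 27]
8. n1.live = 7  [S.lab + 5]
9. n4.sig = 11  [terminal]
10. n6.wid = 21  [terminal]
11. n7.fin = -2  [g.wid - 23]
12. n8.sig = 18  [terminal]
13. n9.tag = false  [terminal]
14. n10.sig = 24  [terminal]
15. n7.tag = 4  [a₁.sig + a₀.sig - 38]
16. n7.mk = 1  [a₀.sig - 17]
17. n7.live = 12  [(if e.tag then a₀.sig else a₁.sig) - 12]
18. n11.idx = true  [g.wid > 20]
19. n11.sig = 3  [C.live * -1 + 15]
20. n12.wid = 17  [terminal]
21. n11.lab = true  [g.wid > 16]
22. n5.lab = -8  [g.wid * 3 - 71]
23. n5.key = true  [C.mk > 0]
24. n5.pre = "rm"  ["rm"]
25. n0.lab = 26  [a.sig + C.live + 8]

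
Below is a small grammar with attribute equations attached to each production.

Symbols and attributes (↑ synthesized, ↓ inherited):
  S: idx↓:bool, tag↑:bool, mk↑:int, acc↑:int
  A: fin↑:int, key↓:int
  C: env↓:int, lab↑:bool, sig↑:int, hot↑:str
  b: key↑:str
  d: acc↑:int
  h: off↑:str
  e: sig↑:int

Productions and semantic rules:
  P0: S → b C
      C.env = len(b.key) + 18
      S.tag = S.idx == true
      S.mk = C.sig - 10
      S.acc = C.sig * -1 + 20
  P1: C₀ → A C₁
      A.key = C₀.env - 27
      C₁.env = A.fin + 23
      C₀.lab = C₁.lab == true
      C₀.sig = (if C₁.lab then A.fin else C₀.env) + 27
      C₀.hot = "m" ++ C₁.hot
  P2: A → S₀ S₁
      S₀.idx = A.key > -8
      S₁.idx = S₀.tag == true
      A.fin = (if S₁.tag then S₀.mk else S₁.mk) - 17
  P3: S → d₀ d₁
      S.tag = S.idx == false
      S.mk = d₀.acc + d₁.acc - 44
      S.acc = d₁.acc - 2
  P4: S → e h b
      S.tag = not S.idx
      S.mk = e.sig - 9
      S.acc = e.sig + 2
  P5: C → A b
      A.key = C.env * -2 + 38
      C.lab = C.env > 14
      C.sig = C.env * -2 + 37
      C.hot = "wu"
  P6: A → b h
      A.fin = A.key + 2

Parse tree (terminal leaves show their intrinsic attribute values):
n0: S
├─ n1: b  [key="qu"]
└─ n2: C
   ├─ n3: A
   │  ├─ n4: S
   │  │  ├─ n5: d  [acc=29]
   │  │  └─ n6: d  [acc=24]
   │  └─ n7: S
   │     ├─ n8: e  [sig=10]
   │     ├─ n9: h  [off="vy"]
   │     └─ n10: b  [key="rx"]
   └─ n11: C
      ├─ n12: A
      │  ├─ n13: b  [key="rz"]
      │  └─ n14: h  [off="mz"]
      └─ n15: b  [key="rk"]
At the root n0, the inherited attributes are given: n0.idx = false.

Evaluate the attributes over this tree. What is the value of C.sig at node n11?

7

1. n0.idx = false  [given at root]
2. n1.key = "qu"  [terminal]
3. n2.env = 20  [len(b.key) + 18]
4. n3.key = -7  [C₀.env - 27]
5. n4.idx = true  [A.key > -8]
6. n5.acc = 29  [terminal]
7. n6.acc = 24  [terminal]
8. n4.tag = false  [S.idx == false]
9. n4.mk = 9  [d₀.acc + d₁.acc - 44]
10. n4.acc = 22  [d₁.acc - 2]
11. n7.idx = false  [S₀.tag == true]
12. n8.sig = 10  [terminal]
13. n9.off = "vy"  [terminal]
14. n10.key = "rx"  [terminal]
15. n7.tag = true  [not S.idx]
16. n7.mk = 1  [e.sig - 9]
17. n7.acc = 12  [e.sig + 2]
18. n3.fin = -8  [(if S₁.tag then S₀.mk else S₁.mk) - 17]
19. n11.env = 15  [A.fin + 23]
20. n12.key = 8  [C.env * -2 + 38]
21. n13.key = "rz"  [terminal]
22. n14.off = "mz"  [terminal]
23. n12.fin = 10  [A.key + 2]
24. n15.key = "rk"  [terminal]
25. n11.lab = true  [C.env > 14]
26. n11.sig = 7  [C.env * -2 + 37]
27. n11.hot = "wu"  ["wu"]
28. n2.lab = true  [C₁.lab == true]
29. n2.sig = 19  [(if C₁.lab then A.fin else C₀.env) + 27]
30. n2.hot = "mwu"  ["m" ++ C₁.hot]
31. n0.tag = false  [S.idx == true]
32. n0.mk = 9  [C.sig - 10]
33. n0.acc = 1  [C.sig * -1 + 20]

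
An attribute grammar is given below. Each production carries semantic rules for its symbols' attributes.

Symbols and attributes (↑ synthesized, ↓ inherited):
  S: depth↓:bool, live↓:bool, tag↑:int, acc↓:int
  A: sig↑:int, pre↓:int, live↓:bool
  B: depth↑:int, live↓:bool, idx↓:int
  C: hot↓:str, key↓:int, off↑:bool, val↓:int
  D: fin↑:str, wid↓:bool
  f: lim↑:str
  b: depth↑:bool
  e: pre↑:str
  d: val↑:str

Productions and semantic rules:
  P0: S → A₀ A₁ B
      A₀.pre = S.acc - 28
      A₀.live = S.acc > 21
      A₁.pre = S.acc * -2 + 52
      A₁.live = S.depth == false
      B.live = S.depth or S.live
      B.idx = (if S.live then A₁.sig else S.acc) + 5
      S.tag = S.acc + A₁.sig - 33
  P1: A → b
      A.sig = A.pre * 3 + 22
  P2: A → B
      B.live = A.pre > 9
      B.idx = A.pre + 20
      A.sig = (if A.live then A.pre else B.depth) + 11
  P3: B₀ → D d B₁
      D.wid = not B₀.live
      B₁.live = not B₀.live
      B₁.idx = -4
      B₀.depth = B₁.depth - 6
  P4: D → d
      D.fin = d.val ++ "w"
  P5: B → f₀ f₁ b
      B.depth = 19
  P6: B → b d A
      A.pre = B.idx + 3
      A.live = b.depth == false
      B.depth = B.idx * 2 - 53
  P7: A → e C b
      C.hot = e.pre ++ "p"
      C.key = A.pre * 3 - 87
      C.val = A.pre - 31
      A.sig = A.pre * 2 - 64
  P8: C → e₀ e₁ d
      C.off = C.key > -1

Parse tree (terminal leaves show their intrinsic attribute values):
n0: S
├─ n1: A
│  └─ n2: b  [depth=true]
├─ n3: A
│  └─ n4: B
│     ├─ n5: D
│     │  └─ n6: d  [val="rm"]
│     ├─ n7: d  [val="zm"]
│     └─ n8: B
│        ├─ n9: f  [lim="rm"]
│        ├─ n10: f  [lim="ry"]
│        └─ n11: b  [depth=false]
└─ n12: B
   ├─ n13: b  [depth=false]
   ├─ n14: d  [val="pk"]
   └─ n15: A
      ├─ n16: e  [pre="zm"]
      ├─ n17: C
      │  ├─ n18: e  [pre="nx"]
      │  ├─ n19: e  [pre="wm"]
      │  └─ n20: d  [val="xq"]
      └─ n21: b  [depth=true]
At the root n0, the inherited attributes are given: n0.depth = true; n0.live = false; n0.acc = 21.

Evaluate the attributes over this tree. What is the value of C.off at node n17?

true

1. n0.depth = true  [given at root]
2. n0.live = false  [given at root]
3. n0.acc = 21  [given at root]
4. n1.pre = -7  [S.acc - 28]
5. n1.live = false  [S.acc > 21]
6. n2.depth = true  [terminal]
7. n1.sig = 1  [A.pre * 3 + 22]
8. n3.pre = 10  [S.acc * -2 + 52]
9. n3.live = false  [S.depth == false]
10. n4.live = true  [A.pre > 9]
11. n4.idx = 30  [A.pre + 20]
12. n5.wid = false  [not B₀.live]
13. n6.val = "rm"  [terminal]
14. n5.fin = "rmw"  [d.val ++ "w"]
15. n7.val = "zm"  [terminal]
16. n8.live = false  [not B₀.live]
17. n8.idx = -4  [-4]
18. n9.lim = "rm"  [terminal]
19. n10.lim = "ry"  [terminal]
20. n11.depth = false  [terminal]
21. n8.depth = 19  [19]
22. n4.depth = 13  [B₁.depth - 6]
23. n3.sig = 24  [(if A.live then A.pre else B.depth) + 11]
24. n12.live = true  [S.depth or S.live]
25. n12.idx = 26  [(if S.live then A₁.sig else S.acc) + 5]
26. n13.depth = false  [terminal]
27. n14.val = "pk"  [terminal]
28. n15.pre = 29  [B.idx + 3]
29. n15.live = true  [b.depth == false]
30. n16.pre = "zm"  [terminal]
31. n17.hot = "zmp"  [e.pre ++ "p"]
32. n17.key = 0  [A.pre * 3 - 87]
33. n17.val = -2  [A.pre - 31]
34. n18.pre = "nx"  [terminal]
35. n19.pre = "wm"  [terminal]
36. n20.val = "xq"  [terminal]
37. n17.off = true  [C.key > -1]
38. n21.depth = true  [terminal]
39. n15.sig = -6  [A.pre * 2 - 64]
40. n12.depth = -1  [B.idx * 2 - 53]
41. n0.tag = 12  [S.acc + A₁.sig - 33]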